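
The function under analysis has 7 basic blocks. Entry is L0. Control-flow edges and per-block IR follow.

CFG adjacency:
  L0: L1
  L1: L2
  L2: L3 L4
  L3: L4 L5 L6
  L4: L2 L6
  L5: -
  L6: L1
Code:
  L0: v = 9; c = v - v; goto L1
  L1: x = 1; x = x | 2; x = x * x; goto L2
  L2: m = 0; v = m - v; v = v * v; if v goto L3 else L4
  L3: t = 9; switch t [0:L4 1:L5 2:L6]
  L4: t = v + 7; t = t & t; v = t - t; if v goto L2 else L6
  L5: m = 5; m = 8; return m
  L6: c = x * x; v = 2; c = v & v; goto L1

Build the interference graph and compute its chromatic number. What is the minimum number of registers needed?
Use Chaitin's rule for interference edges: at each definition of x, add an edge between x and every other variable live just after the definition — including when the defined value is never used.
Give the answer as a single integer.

def/use:
  L0 def {c,v} use ∅
  L1 def {x} use ∅
  L2 def {m,v} use {v}
  L3 def {t} use ∅
  L4 def {t,v} use {v}
  L5 def {m} use ∅
  L6 def {c,v} use {x}

Liveness:
  live L0: ∅→{v}
  live L1: {v}→{v,x}
  live L2: {v,x}→{v,x}
  live L3: {v,x}→{v,x}
  live L4: {v,x}→{v,x}
  live L5: ∅→∅
  live L6: {x}→{v}

Conflict graph:
  c↔{v}
  m↔{v,x}
  t↔{v,x}
  v↔{c,m,t,x}
  x↔{m,t,v}

Colouring:
  clique {m,v,x} ⇒ need ≥ 3
  assign c→r1 m→r2 t→r2 v→r0 x→r1 — no edge inside a register ⇒ χ ≤ 3
  χ = 3

Answer: 3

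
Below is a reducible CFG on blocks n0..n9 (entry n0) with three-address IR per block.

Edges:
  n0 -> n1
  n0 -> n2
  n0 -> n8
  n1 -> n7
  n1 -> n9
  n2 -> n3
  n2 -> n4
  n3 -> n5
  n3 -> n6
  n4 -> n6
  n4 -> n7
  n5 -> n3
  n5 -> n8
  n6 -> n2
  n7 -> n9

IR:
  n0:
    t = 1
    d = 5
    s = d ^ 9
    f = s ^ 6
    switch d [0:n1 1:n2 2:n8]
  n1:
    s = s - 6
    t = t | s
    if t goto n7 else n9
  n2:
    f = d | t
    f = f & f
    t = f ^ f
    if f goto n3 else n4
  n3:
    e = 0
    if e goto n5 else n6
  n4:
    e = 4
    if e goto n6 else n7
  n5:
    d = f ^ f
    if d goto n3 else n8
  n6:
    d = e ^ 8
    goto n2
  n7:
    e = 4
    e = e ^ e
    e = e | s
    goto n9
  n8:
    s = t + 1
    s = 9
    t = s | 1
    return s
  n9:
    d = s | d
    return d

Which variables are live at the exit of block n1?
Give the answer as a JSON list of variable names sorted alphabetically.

Block summaries:
  n0: def={d,f,s,t} ue=∅
  n1: def={s,t} ue={s,t}
  n2: def={f,t} ue={d,t}
  n3: def={e} ue=∅
  n4: def={e} ue=∅
  n5: def={d} ue={f}
  n6: def={d} ue={e}
  n7: def={e} ue={s}
  n8: def={s,t} ue={t}
  n9: def={d} ue={d,s}

Live sets:
  n0: in=∅ out={d,s,t}
  n1: in={d,s,t} out={d,s}
  n2: in={d,s,t} out={d,f,s,t}
  n3: in={f,s,t} out={e,f,s,t}
  n4: in={d,s,t} out={d,e,s,t}
  n5: in={f,s,t} out={f,s,t}
  n6: in={e,s,t} out={d,s,t}
  n7: in={d,s} out={d,s}
  n8: in={t} out=∅
  n9: in={d,s} out=∅

live-out(n1) = ["d", "s"]

Answer: ["d", "s"]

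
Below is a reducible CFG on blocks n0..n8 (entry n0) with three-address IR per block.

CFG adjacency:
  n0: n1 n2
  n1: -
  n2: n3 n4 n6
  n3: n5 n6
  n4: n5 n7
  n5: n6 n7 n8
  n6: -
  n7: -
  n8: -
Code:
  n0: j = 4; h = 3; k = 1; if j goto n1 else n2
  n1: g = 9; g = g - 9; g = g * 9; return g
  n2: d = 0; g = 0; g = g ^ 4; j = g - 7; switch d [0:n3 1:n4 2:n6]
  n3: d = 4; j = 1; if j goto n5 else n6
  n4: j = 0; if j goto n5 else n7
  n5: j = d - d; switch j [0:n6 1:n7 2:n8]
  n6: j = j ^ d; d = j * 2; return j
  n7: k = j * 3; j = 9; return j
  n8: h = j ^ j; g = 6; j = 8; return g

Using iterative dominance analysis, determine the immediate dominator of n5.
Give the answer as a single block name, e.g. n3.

Answer: n2

Derivation:
idom tree: n1←n0 n2←n0 n3←n2 n4←n2 n5←n2 n6←n2 n7←n2 n8←n5
Dom at joins:
  n5: preds {n3,n4}: {n0,n2,n3} ∩ {n0,n2,n4} = {n0,n2}; idom=n2
  n6: preds {n2,n3,n5}: {n0,n2} ∩ {n0,n2,n3} ∩ {n0,n2,n5} = {n0,n2}; idom=n2
  n7: preds {n4,n5}: {n0,n2,n4} ∩ {n0,n2,n5} = {n0,n2}; idom=n2

idom(n5) = n2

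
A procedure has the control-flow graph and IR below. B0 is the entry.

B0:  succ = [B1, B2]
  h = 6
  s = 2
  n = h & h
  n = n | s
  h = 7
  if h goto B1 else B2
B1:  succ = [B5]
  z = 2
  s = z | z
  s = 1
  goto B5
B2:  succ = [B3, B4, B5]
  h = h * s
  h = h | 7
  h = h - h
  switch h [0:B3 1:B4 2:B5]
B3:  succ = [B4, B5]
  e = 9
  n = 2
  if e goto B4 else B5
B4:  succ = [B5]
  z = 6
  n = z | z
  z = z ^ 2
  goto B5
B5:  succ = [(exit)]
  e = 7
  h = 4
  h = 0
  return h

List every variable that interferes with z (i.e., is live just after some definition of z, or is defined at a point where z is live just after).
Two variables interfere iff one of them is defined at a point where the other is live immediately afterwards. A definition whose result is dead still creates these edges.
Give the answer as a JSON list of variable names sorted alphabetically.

Answer: ["n"]

Analysis:
Per-block:
  B0: def={h,n,s} ue=∅
  B1: def={s,z} ue=∅
  B2: def={h} ue={h,s}
  B3: def={e,n} ue=∅
  B4: def={n,z} ue=∅
  B5: def={e,h} ue=∅

Live sets:
  B0 li=∅ lo={h,s}
  B1 li=∅ lo=∅
  B2 li={h,s} lo=∅
  B3 li=∅ lo=∅
  B4 li=∅ lo=∅
  B5 li=∅ lo=∅

Conflict graph:
  e↔{n}
  h↔{s}
  n↔{e,s,z}
  s↔{h,n}
  z↔{n}

N(z) = ["n"]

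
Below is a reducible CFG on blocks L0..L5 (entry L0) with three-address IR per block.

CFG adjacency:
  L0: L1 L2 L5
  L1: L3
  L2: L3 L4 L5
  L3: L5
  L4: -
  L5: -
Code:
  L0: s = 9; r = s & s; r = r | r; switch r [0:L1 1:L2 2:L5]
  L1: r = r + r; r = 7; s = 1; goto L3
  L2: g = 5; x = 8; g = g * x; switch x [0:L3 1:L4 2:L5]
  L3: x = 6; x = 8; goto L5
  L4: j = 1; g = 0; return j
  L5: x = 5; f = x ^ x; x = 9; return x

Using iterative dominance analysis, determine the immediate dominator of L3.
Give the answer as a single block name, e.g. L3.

Answer: L0

Analysis:
idom tree: L1←L0 L2←L0 L3←L0 L4←L2 L5←L0
Dom at joins:
  L3: preds {L1,L2}: {L0,L1} ∩ {L0,L2} = {L0}; idom=L0
  L5: preds {L0,L2,L3}: {L0} ∩ {L0,L2} ∩ {L0,L3} = {L0}; idom=L0

idom(L3) = L0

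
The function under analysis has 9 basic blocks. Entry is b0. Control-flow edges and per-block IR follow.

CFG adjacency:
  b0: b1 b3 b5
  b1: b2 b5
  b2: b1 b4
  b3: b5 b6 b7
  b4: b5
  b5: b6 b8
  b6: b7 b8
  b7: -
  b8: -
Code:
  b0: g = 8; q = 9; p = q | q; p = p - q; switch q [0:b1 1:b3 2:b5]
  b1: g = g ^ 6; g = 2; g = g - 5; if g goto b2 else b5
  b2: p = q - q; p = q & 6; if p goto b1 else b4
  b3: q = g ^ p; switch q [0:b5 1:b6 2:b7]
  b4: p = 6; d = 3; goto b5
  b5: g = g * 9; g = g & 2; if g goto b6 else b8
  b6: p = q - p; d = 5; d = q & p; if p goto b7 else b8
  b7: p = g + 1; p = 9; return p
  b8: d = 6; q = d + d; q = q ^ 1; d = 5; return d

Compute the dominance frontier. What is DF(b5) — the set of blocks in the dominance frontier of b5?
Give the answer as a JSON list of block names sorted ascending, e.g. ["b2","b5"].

Answer: ["b6", "b8"]

Working:
idom tree: b1←b0 b2←b1 b3←b0 b4←b2 b5←b0 b6←b0 b7←b0 b8←b0
Join-block Dom:
  b1: preds {b0,b2}: {b0} ∩ {b0,b1,b2} = {b0}; idom=b0
  b5: preds {b0,b1,b3,b4}: {b0} ∩ {b0,b1} ∩ {b0,b3} ∩ {b0,b1,b2,b4} = {b0}; idom=b0
  b6: preds {b3,b5}: {b0,b3} ∩ {b0,b5} = {b0}; idom=b0
  b7: preds {b3,b6}: {b0,b3} ∩ {b0,b6} = {b0}; idom=b0
  b8: preds {b5,b6}: {b0,b5} ∩ {b0,b6} = {b0}; idom=b0

DF derivation:
  join b1 pred b0: · stop@b0
  join b1 pred b2: b2→b1 stop@b0
  join b5 pred b0: · stop@b0
  join b5 pred b1: b1 stop@b0
  join b5 pred b3: b3 stop@b0
  join b5 pred b4: b4→b2→b1 stop@b0
  join b6 pred b3: b3 stop@b0
  join b6 pred b5: b5 stop@b0
  join b7 pred b3: b3 stop@b0
  join b7 pred b6: b6 stop@b0
  join b8 pred b5: b5 stop@b0
  join b8 pred b6: b6 stop@b0
  b0 → ∅
  b1 → {b1,b5}
  b2 → {b1,b5}
  b3 → {b5,b6,b7}
  b4 → {b5}
  b5 → {b6,b8}
  b6 → {b7,b8}
  b7 → ∅
  b8 → ∅

DF(b5) = ["b6", "b8"]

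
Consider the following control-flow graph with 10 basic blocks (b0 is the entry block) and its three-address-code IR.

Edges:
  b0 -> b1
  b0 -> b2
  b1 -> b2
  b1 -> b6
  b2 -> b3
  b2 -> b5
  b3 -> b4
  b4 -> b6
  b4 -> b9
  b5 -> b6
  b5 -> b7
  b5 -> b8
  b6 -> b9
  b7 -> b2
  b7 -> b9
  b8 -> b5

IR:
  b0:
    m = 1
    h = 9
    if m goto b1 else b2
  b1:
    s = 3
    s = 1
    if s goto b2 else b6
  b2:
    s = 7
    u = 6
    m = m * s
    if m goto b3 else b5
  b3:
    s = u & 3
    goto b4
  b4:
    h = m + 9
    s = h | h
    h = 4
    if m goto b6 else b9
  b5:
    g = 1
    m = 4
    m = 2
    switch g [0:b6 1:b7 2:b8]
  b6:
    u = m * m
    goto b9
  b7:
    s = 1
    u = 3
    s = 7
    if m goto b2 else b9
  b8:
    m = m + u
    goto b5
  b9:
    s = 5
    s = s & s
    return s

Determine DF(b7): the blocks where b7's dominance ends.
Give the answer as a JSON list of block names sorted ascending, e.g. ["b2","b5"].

idom tree: b1←b0 b2←b0 b3←b2 b4←b3 b5←b2 b6←b0 b7←b5 b8←b5 b9←b0
Dom at joins:
  b2: preds {b0,b1,b7}: {b0} ∩ {b0,b1} ∩ {b0,b2,b5,b7} = {b0}; idom=b0
  b5: preds {b2,b8}: {b0,b2} ∩ {b0,b2,b5,b8} = {b0,b2}; idom=b2
  b6: preds {b1,b4,b5}: {b0,b1} ∩ {b0,b2,b3,b4} ∩ {b0,b2,b5} = {b0}; idom=b0
  b9: preds {b4,b6,b7}: {b0,b2,b3,b4} ∩ {b0,b6} ∩ {b0,b2,b5,b7} = {b0}; idom=b0

DF walk-up:
  join b2 pred b0: · stop@b0
  join b2 pred b1: b1 stop@b0
  join b2 pred b7: b7→b5→b2 stop@b0
  join b5 pred b2: · stop@b2
  join b5 pred b8: b8→b5 stop@b2
  join b6 pred b1: b1 stop@b0
  join b6 pred b4: b4→b3→b2 stop@b0
  join b6 pred b5: b5→b2 stop@b0
  join b9 pred b4: b4→b3→b2 stop@b0
  join b9 pred b6: b6 stop@b0
  join b9 pred b7: b7→b5→b2 stop@b0
  b0: DF=∅
  b1: DF={b2,b6}
  b2: DF={b2,b6,b9}
  b3: DF={b6,b9}
  b4: DF={b6,b9}
  b5: DF={b2,b5,b6,b9}
  b6: DF={b9}
  b7: DF={b2,b9}
  b8: DF={b5}
  b9: DF=∅

DF(b7) = ["b2", "b9"]

Answer: ["b2", "b9"]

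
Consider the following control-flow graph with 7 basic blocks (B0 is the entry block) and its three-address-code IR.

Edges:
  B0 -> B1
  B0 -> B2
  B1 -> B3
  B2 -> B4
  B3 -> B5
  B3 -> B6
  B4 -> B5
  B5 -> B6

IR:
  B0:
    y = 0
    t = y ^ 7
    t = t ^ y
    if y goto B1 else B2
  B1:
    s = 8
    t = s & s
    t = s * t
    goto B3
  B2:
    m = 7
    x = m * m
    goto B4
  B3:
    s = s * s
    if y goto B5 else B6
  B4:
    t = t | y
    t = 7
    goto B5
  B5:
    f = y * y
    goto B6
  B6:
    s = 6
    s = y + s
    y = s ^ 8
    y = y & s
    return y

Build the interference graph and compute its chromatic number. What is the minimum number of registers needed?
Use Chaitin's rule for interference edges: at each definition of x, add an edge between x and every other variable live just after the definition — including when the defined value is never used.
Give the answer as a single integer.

Answer: 3

Analysis:
Block summaries:
  B0 def {t,y} use ∅
  B1 def {s,t} use ∅
  B2 def {m,x} use ∅
  B3 def {s} use {s,y}
  B4 def {t} use {t,y}
  B5 def {f} use {y}
  B6 def {s,y} use {y}

Liveness:
  B0: in=∅ out={t,y}
  B1: in={y} out={s,y}
  B2: in={t,y} out={t,y}
  B3: in={s,y} out={y}
  B4: in={t,y} out={y}
  B5: in={y} out={y}
  B6: in={y} out=∅

Conflict graph:
  f — {y}
  m — {t,y}
  s — {t,y}
  t — {m,s,x,y}
  x — {t,y}
  y — {f,m,s,t,x}

Chromatic number:
  {m,t,y} pairwise interfere (3-clique) ⇒ χ ≥ 3
  3-colouring: c0={y}  c1={f,t}  c2={m,s,x}
  χ = 3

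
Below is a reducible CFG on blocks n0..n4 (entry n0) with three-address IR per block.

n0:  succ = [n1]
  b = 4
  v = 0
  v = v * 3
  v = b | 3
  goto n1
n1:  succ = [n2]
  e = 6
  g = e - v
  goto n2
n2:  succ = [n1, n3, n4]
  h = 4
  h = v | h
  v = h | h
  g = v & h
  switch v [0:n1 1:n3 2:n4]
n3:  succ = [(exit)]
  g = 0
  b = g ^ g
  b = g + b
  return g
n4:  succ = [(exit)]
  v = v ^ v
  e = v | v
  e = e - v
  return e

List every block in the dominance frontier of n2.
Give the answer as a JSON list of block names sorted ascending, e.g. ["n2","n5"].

Answer: ["n1"]

Derivation:
idom tree: n1←n0 n2←n1 n3←n2 n4←n2
Dom∩ at merges:
  n1: preds {n0,n2}: {n0} ∩ {n0,n1,n2} = {n0}; idom=n0

Frontier:
  join n1 pred n0: · stop@n0
  join n1 pred n2: n2→n1 stop@n0
  n0: DF=∅
  n1: DF={n1}
  n2: DF={n1}
  n3: DF=∅
  n4: DF=∅

DF(n2) = ["n1"]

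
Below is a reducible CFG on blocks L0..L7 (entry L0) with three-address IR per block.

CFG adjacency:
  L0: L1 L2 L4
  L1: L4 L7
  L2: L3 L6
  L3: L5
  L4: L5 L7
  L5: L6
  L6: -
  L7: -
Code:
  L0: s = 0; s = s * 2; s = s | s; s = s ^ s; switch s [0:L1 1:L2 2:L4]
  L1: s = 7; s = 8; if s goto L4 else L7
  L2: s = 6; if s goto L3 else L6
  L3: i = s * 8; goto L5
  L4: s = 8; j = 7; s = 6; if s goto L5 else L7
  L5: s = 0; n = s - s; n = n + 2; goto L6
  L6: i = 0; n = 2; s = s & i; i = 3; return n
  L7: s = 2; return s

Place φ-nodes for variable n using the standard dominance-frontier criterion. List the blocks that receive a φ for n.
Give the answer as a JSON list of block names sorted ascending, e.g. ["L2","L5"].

Answer: ["L6"]

Analysis:
idom tree: L1←L0 L2←L0 L3←L2 L4←L0 L5←L0 L6←L0 L7←L0
Dom∩ at merges:
  L4: preds {L0,L1}: {L0} ∩ {L0,L1} = {L0}; idom=L0
  L5: preds {L3,L4}: {L0,L2,L3} ∩ {L0,L4} = {L0}; idom=L0
  L6: preds {L2,L5}: {L0,L2} ∩ {L0,L5} = {L0}; idom=L0
  L7: preds {L1,L4}: {L0,L1} ∩ {L0,L4} = {L0}; idom=L0

DF derivation:
  join L4 pred L0: · stop@L0
  join L4 pred L1: L1 stop@L0
  join L5 pred L3: L3→L2 stop@L0
  join L5 pred L4: L4 stop@L0
  join L6 pred L2: L2 stop@L0
  join L6 pred L5: L5 stop@L0
  join L7 pred L1: L1 stop@L0
  join L7 pred L4: L4 stop@L0
  DF(L0)=∅
  DF(L1)={L4,L7}
  DF(L2)={L5,L6}
  DF(L3)={L5}
  DF(L4)={L5,L7}
  DF(L5)={L6}
  DF(L6)=∅
  DF(L7)=∅

φ for n: defs {L5,L6}
  DF⁺ = {L6}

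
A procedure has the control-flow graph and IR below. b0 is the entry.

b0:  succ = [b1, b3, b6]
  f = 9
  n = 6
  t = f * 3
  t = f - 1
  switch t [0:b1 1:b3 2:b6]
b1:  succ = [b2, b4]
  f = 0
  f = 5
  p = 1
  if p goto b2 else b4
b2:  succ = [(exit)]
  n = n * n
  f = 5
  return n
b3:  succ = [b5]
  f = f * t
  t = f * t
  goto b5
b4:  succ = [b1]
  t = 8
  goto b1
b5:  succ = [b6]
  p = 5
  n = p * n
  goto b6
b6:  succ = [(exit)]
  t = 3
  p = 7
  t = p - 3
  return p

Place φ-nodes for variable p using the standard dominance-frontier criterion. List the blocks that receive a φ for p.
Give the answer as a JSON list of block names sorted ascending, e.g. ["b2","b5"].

idom tree: b1←b0 b2←b1 b3←b0 b4←b1 b5←b3 b6←b0
Join-block Dom:
  b1: preds {b0,b4}: {b0} ∩ {b0,b1,b4} = {b0}; idom=b0
  b6: preds {b0,b5}: {b0} ∩ {b0,b3,b5} = {b0}; idom=b0

Frontier:
  join b1 pred b0: · stop@b0
  join b1 pred b4: b4→b1 stop@b0
  join b6 pred b0: · stop@b0
  join b6 pred b5: b5→b3 stop@b0
  DF(b0)=∅
  DF(b1)={b1}
  DF(b2)=∅
  DF(b3)={b6}
  DF(b4)={b1}
  DF(b5)={b6}
  DF(b6)=∅

φ for p: defs {b1,b5,b6}
  DF⁺ = {b1,b6}

Answer: ["b1", "b6"]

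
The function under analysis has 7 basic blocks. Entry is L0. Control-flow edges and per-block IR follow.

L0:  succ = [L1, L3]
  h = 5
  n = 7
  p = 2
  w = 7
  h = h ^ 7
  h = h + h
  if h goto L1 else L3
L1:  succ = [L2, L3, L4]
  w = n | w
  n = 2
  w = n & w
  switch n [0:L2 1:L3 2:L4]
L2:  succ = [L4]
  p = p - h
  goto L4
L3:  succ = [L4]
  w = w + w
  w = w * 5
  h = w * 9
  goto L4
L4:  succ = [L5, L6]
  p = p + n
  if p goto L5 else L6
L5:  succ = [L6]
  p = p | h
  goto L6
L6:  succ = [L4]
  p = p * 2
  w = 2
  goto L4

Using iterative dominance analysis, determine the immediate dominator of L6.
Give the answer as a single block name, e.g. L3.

idom tree: L1←L0 L2←L1 L3←L0 L4←L0 L5←L4 L6←L4
Dom at joins:
  L3: preds {L0,L1}: {L0} ∩ {L0,L1} = {L0}; idom=L0
  L4: preds {L1,L2,L3,L6}: {L0,L1} ∩ {L0,L1,L2} ∩ {L0,L3} ∩ {L0,L4,L6} = {L0}; idom=L0
  L6: preds {L4,L5}: {L0,L4} ∩ {L0,L4,L5} = {L0,L4}; idom=L4

idom(L6) = L4

Answer: L4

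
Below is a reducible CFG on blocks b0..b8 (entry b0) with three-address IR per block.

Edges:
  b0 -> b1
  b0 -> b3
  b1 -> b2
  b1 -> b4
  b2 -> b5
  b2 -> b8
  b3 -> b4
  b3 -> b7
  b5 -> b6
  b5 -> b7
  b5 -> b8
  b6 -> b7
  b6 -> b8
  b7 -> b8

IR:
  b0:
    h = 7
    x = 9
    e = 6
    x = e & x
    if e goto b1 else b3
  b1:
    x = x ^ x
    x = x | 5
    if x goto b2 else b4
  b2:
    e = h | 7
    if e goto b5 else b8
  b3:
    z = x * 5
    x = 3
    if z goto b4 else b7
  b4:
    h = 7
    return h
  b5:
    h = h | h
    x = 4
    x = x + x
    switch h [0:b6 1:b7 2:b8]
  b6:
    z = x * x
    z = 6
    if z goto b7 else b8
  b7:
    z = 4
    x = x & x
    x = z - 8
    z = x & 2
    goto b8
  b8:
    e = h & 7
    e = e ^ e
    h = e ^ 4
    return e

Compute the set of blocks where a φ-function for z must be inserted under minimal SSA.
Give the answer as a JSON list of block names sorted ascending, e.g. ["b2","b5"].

Answer: ["b4", "b7", "b8"]

Analysis:
idom tree: b1←b0 b2←b1 b3←b0 b4←b0 b5←b2 b6←b5 b7←b0 b8←b0
Dom∩ at merges:
  b4: preds {b1,b3}: {b0,b1} ∩ {b0,b3} = {b0}; idom=b0
  b7: preds {b3,b5,b6}: {b0,b3} ∩ {b0,b1,b2,b5} ∩ {b0,b1,b2,b5,b6} = {b0}; idom=b0
  b8: preds {b2,b5,b6,b7}: {b0,b1,b2} ∩ {b0,b1,b2,b5} ∩ {b0,b1,b2,b5,b6} ∩ {b0,b7} = {b0}; idom=b0

DF walk-up:
  join b4 pred b1: b1 stop@b0
  join b4 pred b3: b3 stop@b0
  join b7 pred b3: b3 stop@b0
  join b7 pred b5: b5→b2→b1 stop@b0
  join b7 pred b6: b6→b5→b2→b1 stop@b0
  join b8 pred b2: b2→b1 stop@b0
  join b8 pred b5: b5→b2→b1 stop@b0
  join b8 pred b6: b6→b5→b2→b1 stop@b0
  join b8 pred b7: b7 stop@b0
  b0: DF=∅
  b1: DF={b4,b7,b8}
  b2: DF={b7,b8}
  b3: DF={b4,b7}
  b4: DF=∅
  b5: DF={b7,b8}
  b6: DF={b7,b8}
  b7: DF={b8}
  b8: DF=∅

φ for z: defs {b3,b6,b7}
  DF⁺ = {b4,b7,b8}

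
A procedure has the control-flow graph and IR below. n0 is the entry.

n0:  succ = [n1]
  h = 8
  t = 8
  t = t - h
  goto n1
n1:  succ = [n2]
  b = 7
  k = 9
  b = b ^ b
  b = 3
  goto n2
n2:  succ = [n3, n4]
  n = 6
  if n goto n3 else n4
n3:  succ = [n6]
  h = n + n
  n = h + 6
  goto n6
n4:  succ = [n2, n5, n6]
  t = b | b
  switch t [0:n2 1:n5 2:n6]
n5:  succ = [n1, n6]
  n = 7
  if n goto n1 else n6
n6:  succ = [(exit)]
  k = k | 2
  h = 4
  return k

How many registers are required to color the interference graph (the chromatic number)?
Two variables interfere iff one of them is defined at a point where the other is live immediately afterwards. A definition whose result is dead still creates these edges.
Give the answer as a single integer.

Answer: 3

Derivation:
Per-block:
  n0: {h,t} / ∅
  n1: {b,k} / ∅
  n2: {n} / ∅
  n3: {h,n} / {n}
  n4: {t} / {b}
  n5: {n} / ∅
  n6: {h,k} / {k}

Live sets:
  live n0: ∅→∅
  live n1: ∅→{b,k}
  live n2: {b,k}→{b,k,n}
  live n3: {k,n}→{k}
  live n4: {b,k}→{b,k}
  live n5: {k}→{k}
  live n6: {k}→∅

Interfere edges:
  b — {k,n,t}
  h — {k,t}
  k — {b,h,n,t}
  n — {b,k}
  t — {b,h,k}

Registers:
  lower bound: {b,k,n} mutually conflict ⇒ χ ≥ 3
  assign b→c1 h→c1 k→c0 n→c2 t→c2 — no edge inside a register ⇒ χ ≤ 3
  χ = 3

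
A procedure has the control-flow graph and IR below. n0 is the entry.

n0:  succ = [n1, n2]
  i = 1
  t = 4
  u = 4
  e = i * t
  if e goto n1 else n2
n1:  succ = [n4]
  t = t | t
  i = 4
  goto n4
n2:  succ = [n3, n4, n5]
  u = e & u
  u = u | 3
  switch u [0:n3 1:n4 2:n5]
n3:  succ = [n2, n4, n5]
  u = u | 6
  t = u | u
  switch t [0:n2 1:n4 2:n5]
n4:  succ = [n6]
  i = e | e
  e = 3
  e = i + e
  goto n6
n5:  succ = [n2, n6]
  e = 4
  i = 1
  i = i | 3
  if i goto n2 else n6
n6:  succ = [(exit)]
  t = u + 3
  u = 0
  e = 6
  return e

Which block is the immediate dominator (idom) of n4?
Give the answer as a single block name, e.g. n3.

Answer: n0

Working:
idom tree: n1←n0 n2←n0 n3←n2 n4←n0 n5←n2 n6←n0
Join-block Dom:
  n2: preds {n0,n3,n5}: {n0} ∩ {n0,n2,n3} ∩ {n0,n2,n5} = {n0}; idom=n0
  n4: preds {n1,n2,n3}: {n0,n1} ∩ {n0,n2} ∩ {n0,n2,n3} = {n0}; idom=n0
  n5: preds {n2,n3}: {n0,n2} ∩ {n0,n2,n3} = {n0,n2}; idom=n2
  n6: preds {n4,n5}: {n0,n4} ∩ {n0,n2,n5} = {n0}; idom=n0

idom(n4) = n0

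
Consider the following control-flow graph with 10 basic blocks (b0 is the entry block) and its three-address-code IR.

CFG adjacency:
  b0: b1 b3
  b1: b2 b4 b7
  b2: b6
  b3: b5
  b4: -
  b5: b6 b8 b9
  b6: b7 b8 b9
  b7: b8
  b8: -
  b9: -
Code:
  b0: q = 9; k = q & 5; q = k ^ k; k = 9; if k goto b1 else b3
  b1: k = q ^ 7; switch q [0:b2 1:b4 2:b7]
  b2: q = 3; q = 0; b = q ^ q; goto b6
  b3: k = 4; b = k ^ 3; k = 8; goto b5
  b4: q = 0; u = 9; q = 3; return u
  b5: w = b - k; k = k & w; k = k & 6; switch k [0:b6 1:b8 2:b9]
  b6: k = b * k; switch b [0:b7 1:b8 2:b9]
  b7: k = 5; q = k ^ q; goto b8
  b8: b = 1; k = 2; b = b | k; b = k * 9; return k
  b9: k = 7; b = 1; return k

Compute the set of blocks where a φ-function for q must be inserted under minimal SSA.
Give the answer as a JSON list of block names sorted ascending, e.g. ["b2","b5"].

idom tree: b1←b0 b2←b1 b3←b0 b4←b1 b5←b3 b6←b0 b7←b0 b8←b0 b9←b0
Join-block Dom:
  b6: preds {b2,b5}: {b0,b1,b2} ∩ {b0,b3,b5} = {b0}; idom=b0
  b7: preds {b1,b6}: {b0,b1} ∩ {b0,b6} = {b0}; idom=b0
  b8: preds {b5,b6,b7}: {b0,b3,b5} ∩ {b0,b6} ∩ {b0,b7} = {b0}; idom=b0
  b9: preds {b5,b6}: {b0,b3,b5} ∩ {b0,b6} = {b0}; idom=b0

DF walk-up:
  join b6 pred b2: b2→b1 stop@b0
  join b6 pred b5: b5→b3 stop@b0
  join b7 pred b1: b1 stop@b0
  join b7 pred b6: b6 stop@b0
  join b8 pred b5: b5→b3 stop@b0
  join b8 pred b6: b6 stop@b0
  join b8 pred b7: b7 stop@b0
  join b9 pred b5: b5→b3 stop@b0
  join b9 pred b6: b6 stop@b0
  b0 → ∅
  b1 → {b6,b7}
  b2 → {b6}
  b3 → {b6,b8,b9}
  b4 → ∅
  b5 → {b6,b8,b9}
  b6 → {b7,b8,b9}
  b7 → {b8}
  b8 → ∅
  b9 → ∅

φ for q: defs {b0,b2,b4,b7}
  DF⁺ = {b6,b7,b8,b9}

Answer: ["b6", "b7", "b8", "b9"]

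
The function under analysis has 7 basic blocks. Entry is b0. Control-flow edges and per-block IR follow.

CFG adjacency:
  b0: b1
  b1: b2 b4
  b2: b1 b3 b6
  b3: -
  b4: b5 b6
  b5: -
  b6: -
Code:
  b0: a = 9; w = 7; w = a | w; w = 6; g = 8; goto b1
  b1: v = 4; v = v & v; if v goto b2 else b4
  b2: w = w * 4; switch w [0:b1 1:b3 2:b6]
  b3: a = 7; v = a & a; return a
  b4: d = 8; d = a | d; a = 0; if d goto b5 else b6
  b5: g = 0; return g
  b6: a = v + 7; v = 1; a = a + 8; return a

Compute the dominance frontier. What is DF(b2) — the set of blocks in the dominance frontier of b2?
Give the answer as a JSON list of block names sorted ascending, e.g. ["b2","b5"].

Answer: ["b1", "b6"]

Working:
idom tree: b1←b0 b2←b1 b3←b2 b4←b1 b5←b4 b6←b1
Dom at joins:
  b1: preds {b0,b2}: {b0} ∩ {b0,b1,b2} = {b0}; idom=b0
  b6: preds {b2,b4}: {b0,b1,b2} ∩ {b0,b1,b4} = {b0,b1}; idom=b1

DF walk-up:
  join b1 pred b0: · stop@b0
  join b1 pred b2: b2→b1 stop@b0
  join b6 pred b2: b2 stop@b1
  join b6 pred b4: b4 stop@b1
  DF(b0)=∅
  DF(b1)={b1}
  DF(b2)={b1,b6}
  DF(b3)=∅
  DF(b4)={b6}
  DF(b5)=∅
  DF(b6)=∅

DF(b2) = ["b1", "b6"]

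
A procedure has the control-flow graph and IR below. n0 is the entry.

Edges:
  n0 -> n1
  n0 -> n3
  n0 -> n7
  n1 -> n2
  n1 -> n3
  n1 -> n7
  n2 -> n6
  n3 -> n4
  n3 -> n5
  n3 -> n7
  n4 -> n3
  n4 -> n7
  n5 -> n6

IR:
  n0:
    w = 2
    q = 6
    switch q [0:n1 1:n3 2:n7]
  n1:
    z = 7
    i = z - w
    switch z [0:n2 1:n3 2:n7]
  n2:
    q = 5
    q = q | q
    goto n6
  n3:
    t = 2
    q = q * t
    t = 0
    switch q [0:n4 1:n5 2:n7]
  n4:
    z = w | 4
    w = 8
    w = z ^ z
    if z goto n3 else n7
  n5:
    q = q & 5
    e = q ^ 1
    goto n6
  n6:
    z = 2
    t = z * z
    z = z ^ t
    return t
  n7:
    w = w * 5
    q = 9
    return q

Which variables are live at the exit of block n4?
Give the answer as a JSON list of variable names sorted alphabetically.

Per-block:
  n0: {q,w} / ∅
  n1: {i,z} / {w}
  n2: {q} / ∅
  n3: {q,t} / {q}
  n4: {w,z} / {w}
  n5: {e,q} / {q}
  n6: {t,z} / ∅
  n7: {q,w} / {w}

Liveness:
  n0: in=∅ out={q,w}
  n1: in={q,w} out={q,w}
  n2: in=∅ out=∅
  n3: in={q,w} out={q,w}
  n4: in={q,w} out={q,w}
  n5: in={q} out=∅
  n6: in=∅ out=∅
  n7: in={w} out=∅

live-out(n4) = ["q", "w"]

Answer: ["q", "w"]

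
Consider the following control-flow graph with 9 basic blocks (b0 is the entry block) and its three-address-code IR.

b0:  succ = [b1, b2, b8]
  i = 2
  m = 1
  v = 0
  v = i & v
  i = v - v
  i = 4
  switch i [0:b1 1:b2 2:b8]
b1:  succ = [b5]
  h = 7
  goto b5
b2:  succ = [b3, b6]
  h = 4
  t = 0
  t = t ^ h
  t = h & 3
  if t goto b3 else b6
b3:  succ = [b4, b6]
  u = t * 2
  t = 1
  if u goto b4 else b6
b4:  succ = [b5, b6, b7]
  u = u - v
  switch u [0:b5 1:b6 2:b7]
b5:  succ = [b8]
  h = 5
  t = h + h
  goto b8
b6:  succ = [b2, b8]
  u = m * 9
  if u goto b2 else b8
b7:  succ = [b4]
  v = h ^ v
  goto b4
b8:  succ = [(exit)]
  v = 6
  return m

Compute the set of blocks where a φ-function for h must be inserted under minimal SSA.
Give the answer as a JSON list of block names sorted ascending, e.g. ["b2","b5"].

idom tree: b1←b0 b2←b0 b3←b2 b4←b3 b5←b0 b6←b2 b7←b4 b8←b0
Dom at joins:
  b2: preds {b0,b6}: {b0} ∩ {b0,b2,b6} = {b0}; idom=b0
  b4: preds {b3,b7}: {b0,b2,b3} ∩ {b0,b2,b3,b4,b7} = {b0,b2,b3}; idom=b3
  b5: preds {b1,b4}: {b0,b1} ∩ {b0,b2,b3,b4} = {b0}; idom=b0
  b6: preds {b2,b3,b4}: {b0,b2} ∩ {b0,b2,b3} ∩ {b0,b2,b3,b4} = {b0,b2}; idom=b2
  b8: preds {b0,b5,b6}: {b0} ∩ {b0,b5} ∩ {b0,b2,b6} = {b0}; idom=b0

DF walk-up:
  b2←b0: walk · to b0
  b2←b6: walk b6→b2 to b0
  b4←b3: walk · to b3
  b4←b7: walk b7→b4 to b3
  b5←b1: walk b1 to b0
  b5←b4: walk b4→b3→b2 to b0
  b6←b2: walk · to b2
  b6←b3: walk b3 to b2
  b6←b4: walk b4→b3 to b2
  b8←b0: walk · to b0
  b8←b5: walk b5 to b0
  b8←b6: walk b6→b2 to b0
  b0 → ∅
  b1 → {b5}
  b2 → {b2,b5,b8}
  b3 → {b5,b6}
  b4 → {b4,b5,b6}
  b5 → {b8}
  b6 → {b2,b8}
  b7 → {b4}
  b8 → ∅

φ for h: defs {b1,b2,b5}
  DF⁺ = {b2,b5,b8}

Answer: ["b2", "b5", "b8"]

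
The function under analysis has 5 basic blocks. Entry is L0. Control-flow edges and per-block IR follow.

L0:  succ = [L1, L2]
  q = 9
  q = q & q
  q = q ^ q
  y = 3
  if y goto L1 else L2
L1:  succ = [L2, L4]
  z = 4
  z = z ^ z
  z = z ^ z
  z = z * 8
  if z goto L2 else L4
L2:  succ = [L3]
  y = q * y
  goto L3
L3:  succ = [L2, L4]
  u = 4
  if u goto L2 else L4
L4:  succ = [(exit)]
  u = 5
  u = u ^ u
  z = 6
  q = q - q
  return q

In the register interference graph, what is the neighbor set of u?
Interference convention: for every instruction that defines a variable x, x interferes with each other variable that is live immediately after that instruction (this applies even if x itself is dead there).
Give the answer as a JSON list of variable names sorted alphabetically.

def/use:
  L0: {q,y} / ∅
  L1: {z} / ∅
  L2: {y} / {q,y}
  L3: {u} / ∅
  L4: {q,u,z} / {q}

Live sets:
  L0: in=∅ out={q,y}
  L1: in={q,y} out={q,y}
  L2: in={q,y} out={q,y}
  L3: in={q,y} out={q,y}
  L4: in={q} out=∅

Interfere edges:
  q — {u,y,z}
  u — {q,y}
  y — {q,u,z}
  z — {q,y}

N(u) = ["q", "y"]

Answer: ["q", "y"]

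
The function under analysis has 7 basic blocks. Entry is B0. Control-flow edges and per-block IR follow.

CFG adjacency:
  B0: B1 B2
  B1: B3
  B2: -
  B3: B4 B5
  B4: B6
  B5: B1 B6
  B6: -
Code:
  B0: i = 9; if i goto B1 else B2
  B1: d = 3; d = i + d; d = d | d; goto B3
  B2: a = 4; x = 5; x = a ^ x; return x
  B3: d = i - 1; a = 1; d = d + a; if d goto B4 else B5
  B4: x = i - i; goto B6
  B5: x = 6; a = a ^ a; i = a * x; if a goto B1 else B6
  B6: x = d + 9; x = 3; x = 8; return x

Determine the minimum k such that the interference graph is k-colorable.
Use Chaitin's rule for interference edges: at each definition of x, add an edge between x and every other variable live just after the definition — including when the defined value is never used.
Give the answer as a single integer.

Answer: 3

Derivation:
Per-block:
  B0: {i} / ∅
  B1: {d} / {i}
  B2: {a,x} / ∅
  B3: {a,d} / {i}
  B4: {x} / {i}
  B5: {a,i,x} / {a}
  B6: {x} / {d}

Liveness:
  live B0: ∅→{i}
  live B1: {i}→{i}
  live B2: ∅→∅
  live B3: {i}→{a,d,i}
  live B4: {d,i}→{d}
  live B5: {a,d}→{d,i}
  live B6: {d}→∅

Interference:
  a↔{d,i,x}
  d↔{a,i,x}
  i↔{a,d}
  x↔{a,d}

Chromatic number:
  lower bound: {a,d,i} mutually conflict ⇒ χ ≥ 3
  3-colouring: R0={a}  R1={d}  R2={i,x}
  χ = 3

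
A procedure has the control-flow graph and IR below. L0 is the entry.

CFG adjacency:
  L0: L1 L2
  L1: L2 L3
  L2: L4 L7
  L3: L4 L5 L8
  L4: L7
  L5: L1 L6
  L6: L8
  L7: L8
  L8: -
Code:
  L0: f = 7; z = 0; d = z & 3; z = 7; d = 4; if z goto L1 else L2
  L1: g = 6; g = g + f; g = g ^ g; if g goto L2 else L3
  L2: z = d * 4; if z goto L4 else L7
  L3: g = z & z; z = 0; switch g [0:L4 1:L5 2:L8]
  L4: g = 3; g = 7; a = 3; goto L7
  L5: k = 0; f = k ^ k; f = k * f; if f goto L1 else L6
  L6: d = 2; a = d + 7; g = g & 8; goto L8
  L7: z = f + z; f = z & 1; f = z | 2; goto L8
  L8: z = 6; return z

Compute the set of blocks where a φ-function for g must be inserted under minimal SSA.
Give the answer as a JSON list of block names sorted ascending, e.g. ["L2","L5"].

idom tree: L1←L0 L2←L0 L3←L1 L4←L0 L5←L3 L6←L5 L7←L0 L8←L0
Join-block Dom:
  L1: preds {L0,L5}: {L0} ∩ {L0,L1,L3,L5} = {L0}; idom=L0
  L2: preds {L0,L1}: {L0} ∩ {L0,L1} = {L0}; idom=L0
  L4: preds {L2,L3}: {L0,L2} ∩ {L0,L1,L3} = {L0}; idom=L0
  L7: preds {L2,L4}: {L0,L2} ∩ {L0,L4} = {L0}; idom=L0
  L8: preds {L3,L6,L7}: {L0,L1,L3} ∩ {L0,L1,L3,L5,L6} ∩ {L0,L7} = {L0}; idom=L0

DF derivation:
  L1←L0: walk · to L0
  L1←L5: walk L5→L3→L1 to L0
  L2←L0: walk · to L0
  L2←L1: walk L1 to L0
  L4←L2: walk L2 to L0
  L4←L3: walk L3→L1 to L0
  L7←L2: walk L2 to L0
  L7←L4: walk L4 to L0
  L8←L3: walk L3→L1 to L0
  L8←L6: walk L6→L5→L3→L1 to L0
  L8←L7: walk L7 to L0
  DF(L0)=∅
  DF(L1)={L1,L2,L4,L8}
  DF(L2)={L4,L7}
  DF(L3)={L1,L4,L8}
  DF(L4)={L7}
  DF(L5)={L1,L8}
  DF(L6)={L8}
  DF(L7)={L8}
  DF(L8)=∅

φ for g: defs {L1,L3,L4,L6}
  DF⁺ = {L1,L2,L4,L7,L8}

Answer: ["L1", "L2", "L4", "L7", "L8"]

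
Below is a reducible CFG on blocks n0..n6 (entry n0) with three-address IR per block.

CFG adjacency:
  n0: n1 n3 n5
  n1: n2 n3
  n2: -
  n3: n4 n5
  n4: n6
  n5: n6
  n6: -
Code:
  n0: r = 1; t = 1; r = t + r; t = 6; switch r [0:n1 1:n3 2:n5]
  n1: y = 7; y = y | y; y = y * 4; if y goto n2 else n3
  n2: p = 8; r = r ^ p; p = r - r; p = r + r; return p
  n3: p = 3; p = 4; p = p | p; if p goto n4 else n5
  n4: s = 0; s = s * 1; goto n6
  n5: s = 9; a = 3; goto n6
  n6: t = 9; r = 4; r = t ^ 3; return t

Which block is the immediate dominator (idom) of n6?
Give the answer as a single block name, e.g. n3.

idom tree: n1←n0 n2←n1 n3←n0 n4←n3 n5←n0 n6←n0
Dom at joins:
  n3: preds {n0,n1}: {n0} ∩ {n0,n1} = {n0}; idom=n0
  n5: preds {n0,n3}: {n0} ∩ {n0,n3} = {n0}; idom=n0
  n6: preds {n4,n5}: {n0,n3,n4} ∩ {n0,n5} = {n0}; idom=n0

idom(n6) = n0

Answer: n0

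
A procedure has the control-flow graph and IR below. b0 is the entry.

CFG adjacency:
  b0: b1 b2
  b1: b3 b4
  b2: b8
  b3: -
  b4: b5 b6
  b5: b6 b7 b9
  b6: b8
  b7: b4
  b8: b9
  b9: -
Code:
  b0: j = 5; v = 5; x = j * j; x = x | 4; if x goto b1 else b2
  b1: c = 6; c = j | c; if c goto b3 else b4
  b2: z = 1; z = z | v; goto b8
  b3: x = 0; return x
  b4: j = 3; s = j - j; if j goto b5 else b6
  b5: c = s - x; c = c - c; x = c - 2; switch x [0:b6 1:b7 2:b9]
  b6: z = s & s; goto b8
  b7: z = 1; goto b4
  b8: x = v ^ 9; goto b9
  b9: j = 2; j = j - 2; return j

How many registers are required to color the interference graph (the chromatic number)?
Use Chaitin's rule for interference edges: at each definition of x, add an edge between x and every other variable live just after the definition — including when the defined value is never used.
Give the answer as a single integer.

Answer: 5

Analysis:
def/use:
  b0: {j,v,x} / ∅
  b1: {c} / {j}
  b2: {z} / {v}
  b3: {x} / ∅
  b4: {j,s} / ∅
  b5: {c,x} / {s,x}
  b6: {z} / {s}
  b7: {z} / ∅
  b8: {x} / {v}
  b9: {j} / ∅

Liveness:
  live b0: ∅→{j,v,x}
  live b1: {j,v,x}→{v,x}
  live b2: {v}→{v}
  live b3: ∅→∅
  live b4: {v,x}→{s,v,x}
  live b5: {s,v,x}→{s,v,x}
  live b6: {s,v}→{v}
  live b7: {v,x}→{v,x}
  live b8: {v}→∅
  live b9: ∅→∅

Interference:
  c — {j,s,v,x}
  j — {c,s,v,x}
  s — {c,j,v,x}
  v — {c,j,s,x,z}
  x — {c,j,s,v,z}
  z — {v,x}

Chromatic number:
  {c,j,s,v,x} pairwise interfere (5-clique) ⇒ χ ≥ 5
  5-colouring: r0={v}  r1={x}  r2={c,z}  r3={j}  r4={s}
  χ = 5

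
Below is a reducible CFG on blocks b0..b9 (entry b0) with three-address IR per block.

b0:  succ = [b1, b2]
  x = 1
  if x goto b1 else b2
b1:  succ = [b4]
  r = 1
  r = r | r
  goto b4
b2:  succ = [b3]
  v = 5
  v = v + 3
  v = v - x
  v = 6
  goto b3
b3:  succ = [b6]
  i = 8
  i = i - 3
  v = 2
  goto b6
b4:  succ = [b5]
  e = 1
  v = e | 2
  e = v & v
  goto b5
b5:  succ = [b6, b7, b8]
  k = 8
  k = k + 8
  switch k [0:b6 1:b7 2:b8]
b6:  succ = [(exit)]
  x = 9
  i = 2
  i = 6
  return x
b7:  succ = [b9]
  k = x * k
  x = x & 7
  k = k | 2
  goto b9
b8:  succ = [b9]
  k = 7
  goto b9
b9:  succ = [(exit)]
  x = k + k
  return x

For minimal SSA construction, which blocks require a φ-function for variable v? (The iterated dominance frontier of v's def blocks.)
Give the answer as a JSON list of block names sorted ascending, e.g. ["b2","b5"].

idom tree: b1←b0 b2←b0 b3←b2 b4←b1 b5←b4 b6←b0 b7←b5 b8←b5 b9←b5
Dom at joins:
  b6: preds {b3,b5}: {b0,b2,b3} ∩ {b0,b1,b4,b5} = {b0}; idom=b0
  b9: preds {b7,b8}: {b0,b1,b4,b5,b7} ∩ {b0,b1,b4,b5,b8} = {b0,b1,b4,b5}; idom=b5

DF derivation:
  join b6 pred b3: b3→b2 stop@b0
  join b6 pred b5: b5→b4→b1 stop@b0
  join b9 pred b7: b7 stop@b5
  join b9 pred b8: b8 stop@b5
  DF(b0)=∅
  DF(b1)={b6}
  DF(b2)={b6}
  DF(b3)={b6}
  DF(b4)={b6}
  DF(b5)={b6}
  DF(b6)=∅
  DF(b7)={b9}
  DF(b8)={b9}
  DF(b9)=∅

φ for v: defs {b2,b3,b4}
  DF⁺ = {b6}

Answer: ["b6"]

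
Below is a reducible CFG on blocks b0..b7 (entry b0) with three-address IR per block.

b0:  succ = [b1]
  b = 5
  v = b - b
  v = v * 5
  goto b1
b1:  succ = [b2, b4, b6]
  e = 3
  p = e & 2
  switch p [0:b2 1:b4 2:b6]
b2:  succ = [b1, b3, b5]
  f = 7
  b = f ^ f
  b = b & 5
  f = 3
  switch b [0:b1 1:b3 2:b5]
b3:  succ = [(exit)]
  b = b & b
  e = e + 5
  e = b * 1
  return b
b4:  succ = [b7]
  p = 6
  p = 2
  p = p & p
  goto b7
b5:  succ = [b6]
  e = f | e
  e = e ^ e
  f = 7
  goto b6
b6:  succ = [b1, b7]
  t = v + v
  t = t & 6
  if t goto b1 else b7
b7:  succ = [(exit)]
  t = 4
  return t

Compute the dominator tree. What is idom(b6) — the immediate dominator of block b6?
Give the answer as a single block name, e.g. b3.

Answer: b1

Analysis:
idom tree: b1←b0 b2←b1 b3←b2 b4←b1 b5←b2 b6←b1 b7←b1
Join-block Dom:
  b1: preds {b0,b2,b6}: {b0} ∩ {b0,b1,b2} ∩ {b0,b1,b6} = {b0}; idom=b0
  b6: preds {b1,b5}: {b0,b1} ∩ {b0,b1,b2,b5} = {b0,b1}; idom=b1
  b7: preds {b4,b6}: {b0,b1,b4} ∩ {b0,b1,b6} = {b0,b1}; idom=b1

idom(b6) = b1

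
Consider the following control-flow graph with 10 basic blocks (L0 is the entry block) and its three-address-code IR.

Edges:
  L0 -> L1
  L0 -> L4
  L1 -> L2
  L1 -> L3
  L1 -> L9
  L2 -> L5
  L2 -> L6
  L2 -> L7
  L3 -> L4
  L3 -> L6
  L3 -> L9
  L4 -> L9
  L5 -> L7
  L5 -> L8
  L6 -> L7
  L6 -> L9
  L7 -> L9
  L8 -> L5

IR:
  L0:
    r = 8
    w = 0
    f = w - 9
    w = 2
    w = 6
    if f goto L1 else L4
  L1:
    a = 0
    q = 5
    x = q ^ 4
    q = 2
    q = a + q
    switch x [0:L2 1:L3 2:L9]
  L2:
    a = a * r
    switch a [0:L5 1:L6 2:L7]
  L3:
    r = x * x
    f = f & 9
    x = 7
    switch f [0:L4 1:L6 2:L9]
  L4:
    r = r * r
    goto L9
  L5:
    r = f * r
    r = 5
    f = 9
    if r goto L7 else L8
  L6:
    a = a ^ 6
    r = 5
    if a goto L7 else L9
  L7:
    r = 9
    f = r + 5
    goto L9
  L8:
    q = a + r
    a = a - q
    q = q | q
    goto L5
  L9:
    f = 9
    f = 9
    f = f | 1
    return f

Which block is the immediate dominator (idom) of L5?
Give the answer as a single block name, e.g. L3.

Answer: L2

Analysis:
idom tree: L1←L0 L2←L1 L3←L1 L4←L0 L5←L2 L6←L1 L7←L1 L8←L5 L9←L0
Join-block Dom:
  L4: preds {L0,L3}: {L0} ∩ {L0,L1,L3} = {L0}; idom=L0
  L5: preds {L2,L8}: {L0,L1,L2} ∩ {L0,L1,L2,L5,L8} = {L0,L1,L2}; idom=L2
  L6: preds {L2,L3}: {L0,L1,L2} ∩ {L0,L1,L3} = {L0,L1}; idom=L1
  L7: preds {L2,L5,L6}: {L0,L1,L2} ∩ {L0,L1,L2,L5} ∩ {L0,L1,L6} = {L0,L1}; idom=L1
  L9: preds {L1,L3,L4,L6,L7}: {L0,L1} ∩ {L0,L1,L3} ∩ {L0,L4} ∩ {L0,L1,L6} ∩ {L0,L1,L7} = {L0}; idom=L0

idom(L5) = L2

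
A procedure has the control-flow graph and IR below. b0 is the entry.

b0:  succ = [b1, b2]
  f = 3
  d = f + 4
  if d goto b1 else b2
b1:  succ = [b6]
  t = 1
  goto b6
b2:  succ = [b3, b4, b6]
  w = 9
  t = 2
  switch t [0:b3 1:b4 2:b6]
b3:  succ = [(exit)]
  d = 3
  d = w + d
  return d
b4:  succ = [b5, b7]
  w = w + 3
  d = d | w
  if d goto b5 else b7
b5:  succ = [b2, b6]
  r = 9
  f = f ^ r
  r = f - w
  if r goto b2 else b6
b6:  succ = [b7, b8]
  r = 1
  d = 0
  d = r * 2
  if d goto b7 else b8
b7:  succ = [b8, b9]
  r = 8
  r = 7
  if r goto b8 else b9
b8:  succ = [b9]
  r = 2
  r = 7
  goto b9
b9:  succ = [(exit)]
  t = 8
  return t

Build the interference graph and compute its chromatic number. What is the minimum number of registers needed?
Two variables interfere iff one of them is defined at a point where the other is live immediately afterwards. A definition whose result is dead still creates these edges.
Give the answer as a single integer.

Per-block:
  b0 def {d,f} use ∅
  b1 def {t} use ∅
  b2 def {t,w} use ∅
  b3 def {d} use {w}
  b4 def {d,w} use {d,w}
  b5 def {f,r} use {f,w}
  b6 def {d,r} use ∅
  b7 def {r} use ∅
  b8 def {r} use ∅
  b9 def {t} use ∅

Live sets:
  b0 li=∅ lo={d,f}
  b1 li=∅ lo=∅
  b2 li={d,f} lo={d,f,w}
  b3 li={w} lo=∅
  b4 li={d,f,w} lo={d,f,w}
  b5 li={d,f,w} lo={d,f}
  b6 li=∅ lo=∅
  b7 li=∅ lo=∅
  b8 li=∅ lo=∅
  b9 li=∅ lo=∅

Interference:
  d: {f,r,t,w}
  f: {d,r,t,w}
  r: {d,f,w}
  t: {d,f,w}
  w: {d,f,r,t}

Colouring:
  {d,f,r,w} pairwise interfere (4-clique) ⇒ χ ≥ 4
  assign d→r0 f→r1 r→r3 t→r3 w→r2 — no edge inside a register ⇒ χ ≤ 4
  χ = 4

Answer: 4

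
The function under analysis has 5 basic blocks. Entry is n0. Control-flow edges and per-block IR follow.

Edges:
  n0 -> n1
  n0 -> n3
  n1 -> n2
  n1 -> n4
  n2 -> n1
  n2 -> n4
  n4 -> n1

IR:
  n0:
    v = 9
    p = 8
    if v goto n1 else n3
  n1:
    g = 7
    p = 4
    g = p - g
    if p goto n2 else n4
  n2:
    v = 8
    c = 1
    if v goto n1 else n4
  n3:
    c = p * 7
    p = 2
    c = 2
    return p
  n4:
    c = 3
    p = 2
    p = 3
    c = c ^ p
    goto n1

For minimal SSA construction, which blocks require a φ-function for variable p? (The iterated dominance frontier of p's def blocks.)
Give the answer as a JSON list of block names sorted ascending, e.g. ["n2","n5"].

Answer: ["n1"]

Working:
idom tree: n1←n0 n2←n1 n3←n0 n4←n1
Join-block Dom:
  n1: preds {n0,n2,n4}: {n0} ∩ {n0,n1,n2} ∩ {n0,n1,n4} = {n0}; idom=n0
  n4: preds {n1,n2}: {n0,n1} ∩ {n0,n1,n2} = {n0,n1}; idom=n1

DF walk-up:
  n1←n0: walk · to n0
  n1←n2: walk n2→n1 to n0
  n1←n4: walk n4→n1 to n0
  n4←n1: walk · to n1
  n4←n2: walk n2 to n1
  n0 → ∅
  n1 → {n1}
  n2 → {n1,n4}
  n3 → ∅
  n4 → {n1}

φ for p: defs {n0,n1,n3,n4}
  DF⁺ = {n1}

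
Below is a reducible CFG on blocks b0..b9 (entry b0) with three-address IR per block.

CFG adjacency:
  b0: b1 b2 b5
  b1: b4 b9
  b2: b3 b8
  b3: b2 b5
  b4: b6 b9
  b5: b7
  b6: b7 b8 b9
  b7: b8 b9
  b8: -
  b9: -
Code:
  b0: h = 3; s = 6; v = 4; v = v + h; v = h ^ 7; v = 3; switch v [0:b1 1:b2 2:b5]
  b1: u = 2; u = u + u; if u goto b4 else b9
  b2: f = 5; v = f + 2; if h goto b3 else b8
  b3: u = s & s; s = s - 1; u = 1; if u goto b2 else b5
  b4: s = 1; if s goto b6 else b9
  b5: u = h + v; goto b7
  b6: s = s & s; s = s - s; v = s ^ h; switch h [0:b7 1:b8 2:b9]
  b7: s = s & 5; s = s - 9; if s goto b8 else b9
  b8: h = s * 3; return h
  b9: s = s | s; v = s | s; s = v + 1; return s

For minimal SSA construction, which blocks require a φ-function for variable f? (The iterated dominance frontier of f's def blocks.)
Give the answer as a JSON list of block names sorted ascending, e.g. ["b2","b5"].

idom tree: b1←b0 b2←b0 b3←b2 b4←b1 b5←b0 b6←b4 b7←b0 b8←b0 b9←b0
Dom at joins:
  b2: preds {b0,b3}: {b0} ∩ {b0,b2,b3} = {b0}; idom=b0
  b5: preds {b0,b3}: {b0} ∩ {b0,b2,b3} = {b0}; idom=b0
  b7: preds {b5,b6}: {b0,b5} ∩ {b0,b1,b4,b6} = {b0}; idom=b0
  b8: preds {b2,b6,b7}: {b0,b2} ∩ {b0,b1,b4,b6} ∩ {b0,b7} = {b0}; idom=b0
  b9: preds {b1,b4,b6,b7}: {b0,b1} ∩ {b0,b1,b4} ∩ {b0,b1,b4,b6} ∩ {b0,b7} = {b0}; idom=b0

DF walk-up:
  b2←b0: walk · to b0
  b2←b3: walk b3→b2 to b0
  b5←b0: walk · to b0
  b5←b3: walk b3→b2 to b0
  b7←b5: walk b5 to b0
  b7←b6: walk b6→b4→b1 to b0
  b8←b2: walk b2 to b0
  b8←b6: walk b6→b4→b1 to b0
  b8←b7: walk b7 to b0
  b9←b1: walk b1 to b0
  b9←b4: walk b4→b1 to b0
  b9←b6: walk b6→b4→b1 to b0
  b9←b7: walk b7 to b0
  b0: DF=∅
  b1: DF={b7,b8,b9}
  b2: DF={b2,b5,b8}
  b3: DF={b2,b5}
  b4: DF={b7,b8,b9}
  b5: DF={b7}
  b6: DF={b7,b8,b9}
  b7: DF={b8,b9}
  b8: DF=∅
  b9: DF=∅

φ for f: defs {b2}
  DF⁺ = {b2,b5,b7,b8,b9}

Answer: ["b2", "b5", "b7", "b8", "b9"]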